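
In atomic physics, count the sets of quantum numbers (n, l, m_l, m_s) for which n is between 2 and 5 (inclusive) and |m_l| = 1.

For each n in the range, tally the orbitals obeying |m_l| = 1:
n=2 → 2; n=3 → 4; n=4 → 6; n=5 → 8.
Orbitals: 2 + 4 + 6 + 8 = 20. Including both spin states (m_s = ±1/2) gives 2 × 20 = 40 states.

40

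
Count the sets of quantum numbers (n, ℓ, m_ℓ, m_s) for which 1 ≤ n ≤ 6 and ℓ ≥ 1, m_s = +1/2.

Go shell by shell, enumerating (ℓ, m_ℓ) with ℓ ≥ 1:
n=2 → 3; n=3 → 8; n=4 → 15; n=5 → 24; n=6 → 35.
Orbitals: 3 + 8 + 15 + 24 + 35 = 85. With m_s fixed to +1/2 there is one state per orbital, so 85 states.

85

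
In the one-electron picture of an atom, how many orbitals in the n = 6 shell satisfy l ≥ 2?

32

The (l, ml) pairs meeting l ≥ 2 give: l=2 → 5; l=3 → 7; l=4 → 9; l=5 → 11.
Total orbitals: 5 + 7 + 9 + 11 = 32.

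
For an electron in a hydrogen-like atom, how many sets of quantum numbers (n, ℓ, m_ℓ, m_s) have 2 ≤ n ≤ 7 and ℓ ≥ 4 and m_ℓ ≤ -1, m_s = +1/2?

28

For each n in the range, tally the orbitals obeying ℓ ≥ 4 and m_ℓ ≤ -1:
n=5 → 4; n=6 → 9; n=7 → 15.
Orbitals: 4 + 9 + 15 = 28. With m_s fixed to +1/2 there is one state per orbital, so 28 states.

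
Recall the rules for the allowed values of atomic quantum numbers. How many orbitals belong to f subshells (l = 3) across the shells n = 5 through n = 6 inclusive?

An f subshell (l = 3) exists for every n ≥ 4, so shells n = 5, 6 each contribute one — 2 subshells.
Since each f subshell has 2·3+1 = 7 orbitals, the total is 2 × 7 = 14.

14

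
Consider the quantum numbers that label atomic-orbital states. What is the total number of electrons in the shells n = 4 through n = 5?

82

Shell n has n² orbitals: 4²=16 + 5²=25 = 41 orbitals.
Two spin states per orbital: 2 × 41 = 82 electrons.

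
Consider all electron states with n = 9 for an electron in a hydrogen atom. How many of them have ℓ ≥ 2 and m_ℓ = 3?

For n = 9, ℓ ranges over 0 … 8.
Contributions: ℓ=3 → 1; ℓ=4 → 1; ℓ=5 → 1; ℓ=6 → 1; ℓ=7 → 1; ℓ=8 → 1.
Orbitals: 1 + 1 + 1 + 1 + 1 + 1 = 6. Each orbital carries two spin states, so 6 × 2 = 12 states.

12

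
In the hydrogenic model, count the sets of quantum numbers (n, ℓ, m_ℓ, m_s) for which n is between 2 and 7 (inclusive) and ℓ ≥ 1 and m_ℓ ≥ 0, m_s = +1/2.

Work shell by shell — for each n, count the (ℓ, m_ℓ) pairs that satisfy ℓ ≥ 1 and m_ℓ ≥ 0:
n=2 → 2; n=3 → 5; n=4 → 9; n=5 → 14; n=6 → 20; n=7 → 27.
Orbitals: 2 + 5 + 9 + 14 + 20 + 27 = 77. With m_s fixed to +1/2 there is one state per orbital, so 77 states.

77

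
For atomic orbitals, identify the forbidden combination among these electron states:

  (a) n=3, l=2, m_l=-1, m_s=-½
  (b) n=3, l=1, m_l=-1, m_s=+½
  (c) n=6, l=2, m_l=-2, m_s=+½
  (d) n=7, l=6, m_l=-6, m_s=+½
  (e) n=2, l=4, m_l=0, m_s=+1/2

(e) has l = 4 ≥ n = 2, violating 0 ≤ l ≤ n−1.
The remaining sets (a), (b), (c), (d) satisfy all four rules.

(e)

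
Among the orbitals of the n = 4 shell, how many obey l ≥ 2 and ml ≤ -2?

The n = 4 shell has l = 0 through 3; check each.
The (l, ml) pairs meeting l ≥ 2 and ml ≤ -2 give: l=2 → 1; l=3 → 2.
Total orbitals: 1 + 2 = 3.

3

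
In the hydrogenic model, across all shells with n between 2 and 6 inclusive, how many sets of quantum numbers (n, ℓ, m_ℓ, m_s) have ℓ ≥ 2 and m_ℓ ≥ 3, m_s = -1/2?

Treat each shell separately and count matching orbitals:
n=4 → 1; n=5 → 3; n=6 → 6.
Orbitals: 1 + 3 + 6 = 10. With m_s fixed to -1/2 there is one state per orbital, so 10 states.

10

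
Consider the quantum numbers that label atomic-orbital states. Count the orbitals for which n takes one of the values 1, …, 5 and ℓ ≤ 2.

32

For each n in the range, tally the orbitals obeying ℓ ≤ 2:
n=1 → 1; n=2 → 4; n=3 → 9; n=4 → 9; n=5 → 9.
Total orbitals: 1 + 4 + 9 + 9 + 9 = 32.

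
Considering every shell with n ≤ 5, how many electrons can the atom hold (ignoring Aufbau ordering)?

Total orbitals = 1² + 2² + 3² + 4² + 5² = 55. Doubling for spin gives 110 electrons.

110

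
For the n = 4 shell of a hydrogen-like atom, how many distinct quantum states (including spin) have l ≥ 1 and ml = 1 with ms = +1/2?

Go through l = 0, …, 3 (the values permitted for n = 4).
Per l-value: l=1 → 1; l=2 → 1; l=3 → 1.
Orbitals: 1 + 1 + 1 = 3. With ms fixed to a single value there is one state per orbital, giving 3 states.

3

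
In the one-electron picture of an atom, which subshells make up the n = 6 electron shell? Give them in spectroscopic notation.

6s, 6p, 6d, 6f, 6g, 6h

For n = 6, ℓ runs from 0 to 5. In spectroscopic notation ℓ = 0,1,2,… ↔ s,p,d,f,g,h,i, so the subshells are 6s, 6p, 6d, 6f, 6g, 6h.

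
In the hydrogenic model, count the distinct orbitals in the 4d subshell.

5

A subshell has 2l+1 orbitals; with l = 2, that's 5.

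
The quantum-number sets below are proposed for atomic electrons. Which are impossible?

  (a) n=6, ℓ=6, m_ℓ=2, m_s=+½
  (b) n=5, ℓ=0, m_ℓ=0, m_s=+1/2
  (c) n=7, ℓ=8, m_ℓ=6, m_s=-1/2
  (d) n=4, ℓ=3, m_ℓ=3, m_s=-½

(a) has ℓ = 6 ≥ n = 6, violating 0 ≤ ℓ ≤ n−1.
(c) has ℓ = 8 ≥ n = 7, violating 0 ≤ ℓ ≤ n−1.
The remaining sets (b), (d) satisfy all four rules.

(a) and (c)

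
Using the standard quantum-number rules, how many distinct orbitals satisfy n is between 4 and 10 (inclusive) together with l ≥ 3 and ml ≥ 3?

Work shell by shell — for each n, count the (l, ml) pairs that satisfy l ≥ 3 and ml ≥ 3:
n=4 → 1; n=5 → 3; n=6 → 6; n=7 → 10; n=8 → 15; n=9 → 21; n=10 → 28.
Total orbitals: 1 + 3 + 6 + 10 + 15 + 21 + 28 = 84.

84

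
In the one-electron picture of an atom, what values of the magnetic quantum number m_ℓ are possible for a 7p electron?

-1, 0, 1

The 7p subshell has ℓ = 1, and m_ℓ takes every integer from −ℓ to +ℓ. With ℓ = 1 that gives the 3 values -1, 0, 1.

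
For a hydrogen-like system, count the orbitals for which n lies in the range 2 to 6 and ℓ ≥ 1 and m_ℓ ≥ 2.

20

For each n in the range, tally the orbitals obeying ℓ ≥ 1 and m_ℓ ≥ 2:
n=3 → 1; n=4 → 3; n=5 → 6; n=6 → 10.
Total orbitals: 1 + 3 + 6 + 10 = 20.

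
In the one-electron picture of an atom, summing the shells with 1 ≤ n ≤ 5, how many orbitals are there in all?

55

Shell n has n² orbitals: 1²=1 + 2²=4 + 3²=9 + 4²=16 + 5²=25 = 55 orbitals.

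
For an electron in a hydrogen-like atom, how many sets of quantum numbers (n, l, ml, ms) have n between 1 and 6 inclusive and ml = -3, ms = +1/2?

Work shell by shell — for each n, count the (l, ml) pairs that satisfy ml = -3:
n=4 → 1; n=5 → 2; n=6 → 3.
Orbitals: 1 + 2 + 3 = 6. With ms fixed to +1/2 there is one state per orbital, so 6 states.

6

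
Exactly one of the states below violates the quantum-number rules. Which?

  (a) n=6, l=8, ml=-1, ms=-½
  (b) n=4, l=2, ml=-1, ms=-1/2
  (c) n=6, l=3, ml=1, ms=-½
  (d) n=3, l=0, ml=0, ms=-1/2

(a)

(a) has l = 8 ≥ n = 6, violating 0 ≤ l ≤ n−1.
The remaining sets (b), (c), (d) satisfy all four rules.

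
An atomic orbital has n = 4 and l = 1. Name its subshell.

4p

l = 1 corresponds to the letter 'p', so the subshell is 4p.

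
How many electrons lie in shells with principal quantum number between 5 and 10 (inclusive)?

710

Shell n has n² orbitals: 5²=25 + 6²=36 + 7²=49 + 8²=64 + 9²=81 + 10²=100 = 355 orbitals.
Two spin states per orbital: 2 × 355 = 710 electrons.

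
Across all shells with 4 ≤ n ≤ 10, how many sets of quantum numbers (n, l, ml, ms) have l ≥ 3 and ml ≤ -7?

20

For each n in the range, tally the orbitals obeying l ≥ 3 and ml ≤ -7:
n=8 → 1; n=9 → 3; n=10 → 6.
Orbitals: 1 + 3 + 6 = 10. Including both spin states (ms = ±1/2) gives 2 × 10 = 20 states.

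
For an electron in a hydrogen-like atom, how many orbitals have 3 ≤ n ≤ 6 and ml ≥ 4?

Work shell by shell — for each n, count the (l, ml) pairs that satisfy ml ≥ 4:
n=5 → 1; n=6 → 3.
Total orbitals: 1 + 3 = 4.

4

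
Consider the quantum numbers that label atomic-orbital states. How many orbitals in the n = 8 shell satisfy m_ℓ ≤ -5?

With n = 8 the allowed ℓ are 0, 1, …, 7.
The (ℓ, m_ℓ) pairs meeting m_ℓ ≤ -5 give: ℓ=5 → 1; ℓ=6 → 2; ℓ=7 → 3.
Total orbitals: 1 + 2 + 3 = 6.

6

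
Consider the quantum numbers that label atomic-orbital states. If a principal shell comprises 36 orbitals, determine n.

n² = 36 ⇒ n = 6.

n = 6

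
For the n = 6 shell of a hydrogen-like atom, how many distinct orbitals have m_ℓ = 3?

3

With n = 6 the allowed ℓ are 0, 1, …, 5.
Per ℓ-value: ℓ=3 → 1; ℓ=4 → 1; ℓ=5 → 1.
Total orbitals: 1 + 1 + 1 = 3.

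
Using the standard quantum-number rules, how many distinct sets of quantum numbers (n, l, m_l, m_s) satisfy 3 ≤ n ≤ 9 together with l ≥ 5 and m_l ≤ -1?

Go shell by shell, enumerating (l, m_l) with l ≥ 5 and m_l ≤ -1:
n=6 → 5; n=7 → 11; n=8 → 18; n=9 → 26.
Orbitals: 5 + 11 + 18 + 26 = 60. Including both spin states (m_s = ±1/2) gives 2 × 60 = 120 states.

120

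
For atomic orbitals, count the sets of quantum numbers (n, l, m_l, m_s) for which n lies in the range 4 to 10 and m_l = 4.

Work shell by shell — for each n, count the (l, m_l) pairs that satisfy m_l = 4:
n=5 → 1; n=6 → 2; n=7 → 3; n=8 → 4; n=9 → 5; n=10 → 6.
Orbitals: 1 + 2 + 3 + 4 + 5 + 6 = 21. Including both spin states (m_s = ±1/2) gives 2 × 21 = 42 states.

42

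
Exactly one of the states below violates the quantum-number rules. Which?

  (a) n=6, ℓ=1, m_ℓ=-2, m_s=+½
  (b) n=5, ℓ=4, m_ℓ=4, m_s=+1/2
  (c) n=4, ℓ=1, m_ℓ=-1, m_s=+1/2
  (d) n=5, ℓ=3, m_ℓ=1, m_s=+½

(a) has |m_ℓ| = 2 > ℓ = 1, violating −ℓ ≤ m_ℓ ≤ ℓ.
The remaining sets (b), (c), (d) satisfy all four rules.

(a)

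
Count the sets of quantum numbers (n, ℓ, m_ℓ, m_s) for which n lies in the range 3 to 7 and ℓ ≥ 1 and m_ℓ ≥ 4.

20

Count contributing orbitals for each principal shell:
n=5 → 1; n=6 → 3; n=7 → 6.
Orbitals: 1 + 3 + 6 = 10. Including both spin states (m_s = ±1/2) gives 2 × 10 = 20 states.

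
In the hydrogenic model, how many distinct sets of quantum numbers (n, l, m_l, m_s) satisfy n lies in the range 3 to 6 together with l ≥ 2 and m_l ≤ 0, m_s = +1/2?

40

Count contributing orbitals for each principal shell:
n=3 → 3; n=4 → 7; n=5 → 12; n=6 → 18.
Orbitals: 3 + 7 + 12 + 18 = 40. With m_s fixed to +1/2 there is one state per orbital, so 40 states.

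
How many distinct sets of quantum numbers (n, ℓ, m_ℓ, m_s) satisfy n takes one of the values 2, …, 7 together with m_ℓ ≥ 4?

20

For each n in the range, tally the orbitals obeying m_ℓ ≥ 4:
n=5 → 1; n=6 → 3; n=7 → 6.
Orbitals: 1 + 3 + 6 = 10. Including both spin states (m_s = ±1/2) gives 2 × 10 = 20 states.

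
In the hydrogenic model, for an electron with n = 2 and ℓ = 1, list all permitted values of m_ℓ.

-1, 0, 1

m_ℓ takes every integer from −ℓ to +ℓ. With ℓ = 1 that gives the 3 values -1, 0, 1.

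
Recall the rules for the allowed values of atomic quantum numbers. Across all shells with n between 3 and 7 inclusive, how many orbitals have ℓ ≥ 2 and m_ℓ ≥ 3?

Treat each shell separately and count matching orbitals:
n=4 → 1; n=5 → 3; n=6 → 6; n=7 → 10.
Total orbitals: 1 + 3 + 6 + 10 = 20.

20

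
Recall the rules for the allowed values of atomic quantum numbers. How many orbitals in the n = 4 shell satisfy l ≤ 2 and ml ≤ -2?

1

Go through l = 0, …, 3 (the values permitted for n = 4).
Orbitals with l ≤ 2 and ml ≤ -2, by l: l=2 → 1.
Total orbitals: 1.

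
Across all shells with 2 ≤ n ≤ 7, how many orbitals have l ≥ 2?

Per-shell orbital counts meeting the constraint:
n=3 → 5; n=4 → 12; n=5 → 21; n=6 → 32; n=7 → 45.
Total orbitals: 5 + 12 + 21 + 32 + 45 = 115.

115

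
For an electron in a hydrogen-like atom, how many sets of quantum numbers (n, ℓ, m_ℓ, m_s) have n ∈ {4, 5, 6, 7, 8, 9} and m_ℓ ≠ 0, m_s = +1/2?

Per-shell orbital counts meeting the constraint:
n=4 → 12; n=5 → 20; n=6 → 30; n=7 → 42; n=8 → 56; n=9 → 72.
Orbitals: 12 + 20 + 30 + 42 + 56 + 72 = 232. With m_s fixed to +1/2 there is one state per orbital, so 232 states.

232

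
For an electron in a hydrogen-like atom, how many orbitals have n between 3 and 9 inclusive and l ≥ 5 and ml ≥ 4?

Treat each shell separately and count matching orbitals:
n=6 → 2; n=7 → 5; n=8 → 9; n=9 → 14.
Total orbitals: 2 + 5 + 9 + 14 = 30.

30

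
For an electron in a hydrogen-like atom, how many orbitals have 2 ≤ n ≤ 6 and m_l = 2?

10

Per-shell orbital counts meeting the constraint:
n=3 → 1; n=4 → 2; n=5 → 3; n=6 → 4.
Total orbitals: 1 + 2 + 3 + 4 = 10.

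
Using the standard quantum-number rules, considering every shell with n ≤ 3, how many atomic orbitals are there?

14

Total orbitals = 1² + 2² + 3² = 14.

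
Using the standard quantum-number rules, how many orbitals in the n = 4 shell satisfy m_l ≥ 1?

6

Go through l = 0, …, 3 (the values permitted for n = 4).
Contributions: l=1 → 1; l=2 → 2; l=3 → 3.
Total orbitals: 1 + 2 + 3 = 6.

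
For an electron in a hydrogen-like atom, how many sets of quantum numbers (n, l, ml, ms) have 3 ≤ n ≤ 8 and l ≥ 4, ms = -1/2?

Work shell by shell — for each n, count the (l, ml) pairs that satisfy l ≥ 4:
n=5 → 9; n=6 → 20; n=7 → 33; n=8 → 48.
Orbitals: 9 + 20 + 33 + 48 = 110. With ms fixed to -1/2 there is one state per orbital, so 110 states.

110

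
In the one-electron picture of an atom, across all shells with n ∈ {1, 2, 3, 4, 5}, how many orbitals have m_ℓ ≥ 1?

Treat each shell separately and count matching orbitals:
n=2 → 1; n=3 → 3; n=4 → 6; n=5 → 10.
Total orbitals: 1 + 3 + 6 + 10 = 20.

20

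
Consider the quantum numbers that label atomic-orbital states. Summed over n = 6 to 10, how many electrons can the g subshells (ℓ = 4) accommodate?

A g subshell (ℓ = 4) exists for every n ≥ 5, so shells n = 6, 7, 8, 9, 10 each contribute one — 5 subshells.
Since each g subshell holds 2(2·4+1) = 18 electrons, the total is 5 × 18 = 90.

90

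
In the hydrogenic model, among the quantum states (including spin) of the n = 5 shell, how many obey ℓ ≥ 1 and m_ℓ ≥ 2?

12

Go through ℓ = 0, …, 4 (the values permitted for n = 5).
Contributions: ℓ=2 → 1; ℓ=3 → 2; ℓ=4 → 3.
Orbitals: 1 + 2 + 3 = 6. Each orbital carries two spin states, so 6 × 2 = 12 states.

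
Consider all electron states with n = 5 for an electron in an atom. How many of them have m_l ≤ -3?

6

For n = 5, l ranges over 0 … 4.
Contributions: l=3 → 1; l=4 → 2.
Orbitals: 1 + 2 = 3. Each orbital carries two spin states, so 3 × 2 = 6 states.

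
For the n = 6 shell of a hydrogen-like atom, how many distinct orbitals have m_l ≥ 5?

The n = 6 shell has l = 0 through 5; check each.
Per l-value: l=5 → 1.
Total orbitals: 1.

1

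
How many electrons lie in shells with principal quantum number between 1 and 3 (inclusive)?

28

Shell n has n² orbitals: 1²=1 + 2²=4 + 3²=9 = 14 orbitals.
Two spin states per orbital: 2 × 14 = 28 electrons.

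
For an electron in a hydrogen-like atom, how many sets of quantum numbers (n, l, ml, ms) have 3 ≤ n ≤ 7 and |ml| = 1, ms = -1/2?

For each n in the range, tally the orbitals obeying |ml| = 1:
n=3 → 4; n=4 → 6; n=5 → 8; n=6 → 10; n=7 → 12.
Orbitals: 4 + 6 + 8 + 10 + 12 = 40. With ms fixed to -1/2 there is one state per orbital, so 40 states.

40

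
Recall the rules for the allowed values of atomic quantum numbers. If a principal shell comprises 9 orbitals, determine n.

n² = 9 ⇒ n = 3.

n = 3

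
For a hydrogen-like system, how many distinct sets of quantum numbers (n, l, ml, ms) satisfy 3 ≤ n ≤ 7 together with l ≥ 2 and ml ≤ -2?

70

Treat each shell separately and count matching orbitals:
n=3 → 1; n=4 → 3; n=5 → 6; n=6 → 10; n=7 → 15.
Orbitals: 1 + 3 + 6 + 10 + 15 = 35. Including both spin states (ms = ±1/2) gives 2 × 35 = 70 states.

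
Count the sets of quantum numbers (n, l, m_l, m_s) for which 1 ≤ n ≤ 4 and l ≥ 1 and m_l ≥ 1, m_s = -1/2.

For each n in the range, tally the orbitals obeying l ≥ 1 and m_l ≥ 1:
n=2 → 1; n=3 → 3; n=4 → 6.
Orbitals: 1 + 3 + 6 = 10. With m_s fixed to -1/2 there is one state per orbital, so 10 states.

10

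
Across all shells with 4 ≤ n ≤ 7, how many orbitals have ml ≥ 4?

For each n in the range, tally the orbitals obeying ml ≥ 4:
n=5 → 1; n=6 → 3; n=7 → 6.
Total orbitals: 1 + 3 + 6 = 10.

10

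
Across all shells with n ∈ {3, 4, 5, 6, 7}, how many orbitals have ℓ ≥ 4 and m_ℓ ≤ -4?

Per-shell orbital counts meeting the constraint:
n=5 → 1; n=6 → 3; n=7 → 6.
Total orbitals: 1 + 3 + 6 = 10.

10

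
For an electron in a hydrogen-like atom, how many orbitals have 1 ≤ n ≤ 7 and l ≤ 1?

25

Go shell by shell, enumerating (l, m_l) with l ≤ 1:
n=1 → 1; n=2 → 4; n=3 → 4; n=4 → 4; n=5 → 4; n=6 → 4; n=7 → 4.
Total orbitals: 1 + 4 + 4 + 4 + 4 + 4 + 4 = 25.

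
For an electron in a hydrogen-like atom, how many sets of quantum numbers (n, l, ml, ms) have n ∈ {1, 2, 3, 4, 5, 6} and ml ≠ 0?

140

Go shell by shell, enumerating (l, ml) with ml ≠ 0:
n=2 → 2; n=3 → 6; n=4 → 12; n=5 → 20; n=6 → 30.
Orbitals: 2 + 6 + 12 + 20 + 30 = 70. Including both spin states (ms = ±1/2) gives 2 × 70 = 140 states.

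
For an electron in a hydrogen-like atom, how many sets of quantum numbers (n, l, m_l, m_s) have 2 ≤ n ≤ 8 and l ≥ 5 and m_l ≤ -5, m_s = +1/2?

10

For each n in the range, tally the orbitals obeying l ≥ 5 and m_l ≤ -5:
n=6 → 1; n=7 → 3; n=8 → 6.
Orbitals: 1 + 3 + 6 = 10. With m_s fixed to +1/2 there is one state per orbital, so 10 states.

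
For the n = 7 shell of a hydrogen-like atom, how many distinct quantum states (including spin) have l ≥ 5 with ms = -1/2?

24

Contributions: l=5 → 11; l=6 → 13.
Orbitals: 11 + 13 = 24. With ms fixed to a single value there is one state per orbital, giving 24 states.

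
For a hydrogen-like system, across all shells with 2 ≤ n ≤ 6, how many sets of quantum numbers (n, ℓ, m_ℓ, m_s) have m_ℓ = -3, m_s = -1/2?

6

Count contributing orbitals for each principal shell:
n=4 → 1; n=5 → 2; n=6 → 3.
Orbitals: 1 + 2 + 3 = 6. With m_s fixed to -1/2 there is one state per orbital, so 6 states.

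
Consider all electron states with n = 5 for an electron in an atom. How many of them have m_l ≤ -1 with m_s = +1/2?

The n = 5 shell has l = 0 through 4; check each.
Orbitals with m_l ≤ -1, by l: l=1 → 1; l=2 → 2; l=3 → 3; l=4 → 4.
Orbitals: 1 + 2 + 3 + 4 = 10. With m_s fixed to a single value there is one state per orbital, giving 10 states.

10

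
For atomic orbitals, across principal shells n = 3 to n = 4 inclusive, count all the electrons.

Shell n has n² orbitals: 3²=9 + 4²=16 = 25 orbitals.
Two spin states per orbital: 2 × 25 = 50 electrons.

50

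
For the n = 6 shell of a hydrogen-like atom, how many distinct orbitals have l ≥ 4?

With n = 6 the allowed l are 0, 1, …, 5.
Contributions: l=4 → 9; l=5 → 11.
Total orbitals: 9 + 11 = 20.

20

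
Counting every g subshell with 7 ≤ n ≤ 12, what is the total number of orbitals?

A g subshell (l = 4) exists for every n ≥ 5, so shells n = 7, 8, 9, 10, 11, 12 each contribute one — 6 subshells.
Since each g subshell has 2·4+1 = 9 orbitals, the total is 6 × 9 = 54.

54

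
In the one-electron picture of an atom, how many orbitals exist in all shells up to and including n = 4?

30

Total orbitals = 1² + 2² + 3² + 4² = 30.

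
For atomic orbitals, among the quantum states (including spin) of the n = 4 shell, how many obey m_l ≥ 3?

Go through l = 0, …, 3 (the values permitted for n = 4).
Contributions: l=3 → 1.
Orbitals: 1. Each orbital carries two spin states, so 1 × 2 = 2 states.

2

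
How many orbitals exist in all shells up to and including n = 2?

5

Total orbitals = 1² + 2² = 5.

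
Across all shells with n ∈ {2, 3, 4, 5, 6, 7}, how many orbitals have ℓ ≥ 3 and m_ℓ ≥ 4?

Per-shell orbital counts meeting the constraint:
n=5 → 1; n=6 → 3; n=7 → 6.
Total orbitals: 1 + 3 + 6 = 10.

10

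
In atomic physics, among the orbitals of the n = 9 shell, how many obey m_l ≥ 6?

Orbitals with m_l ≥ 6, by l: l=6 → 1; l=7 → 2; l=8 → 3.
Total orbitals: 1 + 2 + 3 = 6.

6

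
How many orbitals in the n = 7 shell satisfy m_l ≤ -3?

For n = 7, l ranges over 0 … 6.
Contributions: l=3 → 1; l=4 → 2; l=5 → 3; l=6 → 4.
Total orbitals: 1 + 2 + 3 + 4 = 10.

10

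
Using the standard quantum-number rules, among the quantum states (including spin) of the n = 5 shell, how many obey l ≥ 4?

With n = 5 the allowed l are 0, 1, …, 4.
Orbitals with l ≥ 4, by l: l=4 → 9.
Orbitals: 9. Each orbital carries two spin states, so 9 × 2 = 18 states.

18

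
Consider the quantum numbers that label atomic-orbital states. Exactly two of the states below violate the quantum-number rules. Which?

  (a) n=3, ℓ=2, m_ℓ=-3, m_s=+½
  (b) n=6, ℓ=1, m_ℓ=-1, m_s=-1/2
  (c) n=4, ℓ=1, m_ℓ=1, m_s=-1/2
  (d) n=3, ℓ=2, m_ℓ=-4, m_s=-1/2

(a) and (d)

(a) has |m_ℓ| = 3 > ℓ = 2, violating −ℓ ≤ m_ℓ ≤ ℓ.
(d) has |m_ℓ| = 4 > ℓ = 2, violating −ℓ ≤ m_ℓ ≤ ℓ.
The remaining sets (b), (c) satisfy all four rules.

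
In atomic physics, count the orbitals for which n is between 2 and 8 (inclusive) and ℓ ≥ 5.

Work shell by shell — for each n, count the (ℓ, m_ℓ) pairs that satisfy ℓ ≥ 5:
n=6 → 11; n=7 → 24; n=8 → 39.
Total orbitals: 11 + 24 + 39 = 74.

74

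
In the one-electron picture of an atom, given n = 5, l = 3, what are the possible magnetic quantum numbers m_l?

m_l takes every integer from −l to +l. With l = 3 that gives the 7 values -3, -2, -1, 0, 1, 2, 3.

-3, -2, -1, 0, 1, 2, 3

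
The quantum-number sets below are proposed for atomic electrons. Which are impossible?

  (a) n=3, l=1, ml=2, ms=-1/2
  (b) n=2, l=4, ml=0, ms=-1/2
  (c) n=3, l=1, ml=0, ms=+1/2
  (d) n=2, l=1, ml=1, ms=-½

(a) and (b)

(a) has |ml| = 2 > l = 1, violating −l ≤ ml ≤ l.
(b) has l = 4 ≥ n = 2, violating 0 ≤ l ≤ n−1.
The remaining sets (c), (d) satisfy all four rules.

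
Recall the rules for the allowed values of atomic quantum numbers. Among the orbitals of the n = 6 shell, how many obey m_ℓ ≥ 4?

3

For n = 6, ℓ ranges over 0 … 5.
Contributions: ℓ=4 → 1; ℓ=5 → 2.
Total orbitals: 1 + 2 = 3.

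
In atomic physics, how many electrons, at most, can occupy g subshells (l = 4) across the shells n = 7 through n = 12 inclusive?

108

A g subshell (l = 4) exists for every n ≥ 5, so shells n = 7, 8, 9, 10, 11, 12 each contribute one — 6 subshells.
Since each g subshell holds 2(2·4+1) = 18 electrons, the total is 6 × 18 = 108.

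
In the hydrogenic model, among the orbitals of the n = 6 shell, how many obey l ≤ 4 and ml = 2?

With n = 6 the allowed l are 0, 1, …, 5.
Contributions: l=2 → 1; l=3 → 1; l=4 → 1.
Total orbitals: 1 + 1 + 1 = 3.

3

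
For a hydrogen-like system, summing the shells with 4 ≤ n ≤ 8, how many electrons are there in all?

Shell n has n² orbitals: 4²=16 + 5²=25 + 6²=36 + 7²=49 + 8²=64 = 190 orbitals.
Two spin states per orbital: 2 × 190 = 380 electrons.

380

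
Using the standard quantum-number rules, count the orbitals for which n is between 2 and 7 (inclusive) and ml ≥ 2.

35

Work shell by shell — for each n, count the (l, ml) pairs that satisfy ml ≥ 2:
n=3 → 1; n=4 → 3; n=5 → 6; n=6 → 10; n=7 → 15.
Total orbitals: 1 + 3 + 6 + 10 + 15 = 35.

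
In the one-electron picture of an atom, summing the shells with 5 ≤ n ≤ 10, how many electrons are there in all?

710

Shell n has n² orbitals: 5²=25 + 6²=36 + 7²=49 + 8²=64 + 9²=81 + 10²=100 = 355 orbitals.
Two spin states per orbital: 2 × 355 = 710 electrons.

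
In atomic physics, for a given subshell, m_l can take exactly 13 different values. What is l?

m_l ranges over 2l+1 integers, so 2l+1 = 13 ⇒ l = 6.

l = 6 (i)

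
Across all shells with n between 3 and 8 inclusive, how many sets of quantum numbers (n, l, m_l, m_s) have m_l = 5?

12

Count contributing orbitals for each principal shell:
n=6 → 1; n=7 → 2; n=8 → 3.
Orbitals: 1 + 2 + 3 = 6. Including both spin states (m_s = ±1/2) gives 2 × 6 = 12 states.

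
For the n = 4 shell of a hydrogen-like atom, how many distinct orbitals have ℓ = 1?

The n = 4 shell has ℓ = 0 through 3; check each.
Orbitals with ℓ = 1, by ℓ: ℓ=1 → 3.
Total orbitals: 3.

3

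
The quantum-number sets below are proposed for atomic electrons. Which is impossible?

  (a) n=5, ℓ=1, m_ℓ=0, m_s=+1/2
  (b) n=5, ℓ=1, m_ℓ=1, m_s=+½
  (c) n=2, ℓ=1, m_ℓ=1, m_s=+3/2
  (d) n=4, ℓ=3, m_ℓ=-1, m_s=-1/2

(c) has m_s = +3/2, but an electron's spin must be ±1/2.
The remaining sets (a), (b), (d) satisfy all four rules.

(c)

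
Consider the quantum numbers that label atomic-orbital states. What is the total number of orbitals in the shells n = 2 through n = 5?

Shell n has n² orbitals: 2²=4 + 3²=9 + 4²=16 + 5²=25 = 54 orbitals.

54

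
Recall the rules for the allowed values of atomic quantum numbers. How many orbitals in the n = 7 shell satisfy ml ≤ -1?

The (l, ml) pairs meeting ml ≤ -1 give: l=1 → 1; l=2 → 2; l=3 → 3; l=4 → 4; l=5 → 5; l=6 → 6.
Total orbitals: 1 + 2 + 3 + 4 + 5 + 6 = 21.

21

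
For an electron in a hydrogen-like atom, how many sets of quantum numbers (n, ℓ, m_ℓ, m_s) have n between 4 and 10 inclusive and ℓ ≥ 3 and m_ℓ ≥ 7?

Work shell by shell — for each n, count the (ℓ, m_ℓ) pairs that satisfy ℓ ≥ 3 and m_ℓ ≥ 7:
n=8 → 1; n=9 → 3; n=10 → 6.
Orbitals: 1 + 3 + 6 = 10. Including both spin states (m_s = ±1/2) gives 2 × 10 = 20 states.

20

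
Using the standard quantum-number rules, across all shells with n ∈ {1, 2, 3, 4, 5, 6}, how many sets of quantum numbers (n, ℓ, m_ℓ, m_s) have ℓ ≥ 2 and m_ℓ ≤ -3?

20

Go shell by shell, enumerating (ℓ, m_ℓ) with ℓ ≥ 2 and m_ℓ ≤ -3:
n=4 → 1; n=5 → 3; n=6 → 6.
Orbitals: 1 + 3 + 6 = 10. Including both spin states (m_s = ±1/2) gives 2 × 10 = 20 states.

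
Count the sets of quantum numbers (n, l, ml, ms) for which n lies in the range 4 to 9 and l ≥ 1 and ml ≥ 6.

Work shell by shell — for each n, count the (l, ml) pairs that satisfy l ≥ 1 and ml ≥ 6:
n=7 → 1; n=8 → 3; n=9 → 6.
Orbitals: 1 + 3 + 6 = 10. Including both spin states (ms = ±1/2) gives 2 × 10 = 20 states.

20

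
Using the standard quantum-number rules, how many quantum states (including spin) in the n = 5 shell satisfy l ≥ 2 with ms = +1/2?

With n = 5 the allowed l are 0, 1, …, 4.
Orbitals with l ≥ 2, by l: l=2 → 5; l=3 → 7; l=4 → 9.
Orbitals: 5 + 7 + 9 = 21. With ms fixed to a single value there is one state per orbital, giving 21 states.

21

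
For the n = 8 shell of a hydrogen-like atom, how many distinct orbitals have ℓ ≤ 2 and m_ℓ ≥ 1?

3

With n = 8 the allowed ℓ are 0, 1, …, 7.
Contributions: ℓ=1 → 1; ℓ=2 → 2.
Total orbitals: 1 + 2 = 3.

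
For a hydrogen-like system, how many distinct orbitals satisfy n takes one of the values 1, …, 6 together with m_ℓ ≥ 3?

10

Count contributing orbitals for each principal shell:
n=4 → 1; n=5 → 3; n=6 → 6.
Total orbitals: 1 + 3 + 6 = 10.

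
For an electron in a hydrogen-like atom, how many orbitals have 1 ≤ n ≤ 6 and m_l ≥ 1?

35

For each n in the range, tally the orbitals obeying m_l ≥ 1:
n=2 → 1; n=3 → 3; n=4 → 6; n=5 → 10; n=6 → 15.
Total orbitals: 1 + 3 + 6 + 10 + 15 = 35.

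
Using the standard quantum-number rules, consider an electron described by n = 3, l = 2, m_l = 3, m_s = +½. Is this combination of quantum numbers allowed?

Not allowed

The magnetic quantum number must satisfy −l ≤ m_l ≤ l. With l = 2, m_l can only be -2, -1, 0, 1, 2, so m_l = 3 is forbidden.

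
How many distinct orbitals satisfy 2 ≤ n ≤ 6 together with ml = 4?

Treat each shell separately and count matching orbitals:
n=5 → 1; n=6 → 2.
Total orbitals: 1 + 2 = 3.

3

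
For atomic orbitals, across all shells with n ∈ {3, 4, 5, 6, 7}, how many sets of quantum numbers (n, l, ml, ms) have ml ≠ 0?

220

Go shell by shell, enumerating (l, ml) with ml ≠ 0:
n=3 → 6; n=4 → 12; n=5 → 20; n=6 → 30; n=7 → 42.
Orbitals: 6 + 12 + 20 + 30 + 42 = 110. Including both spin states (ms = ±1/2) gives 2 × 110 = 220 states.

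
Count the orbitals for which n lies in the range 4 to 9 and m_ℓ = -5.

10

Go shell by shell, enumerating (ℓ, m_ℓ) with m_ℓ = -5:
n=6 → 1; n=7 → 2; n=8 → 3; n=9 → 4.
Total orbitals: 1 + 2 + 3 + 4 = 10.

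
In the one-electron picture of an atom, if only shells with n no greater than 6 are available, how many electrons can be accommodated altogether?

Total orbitals = 1² + 2² + 3² + 4² + 5² + 6² = 91. Doubling for spin gives 182 electrons.

182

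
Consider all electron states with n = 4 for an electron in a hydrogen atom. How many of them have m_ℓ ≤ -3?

2

With n = 4 the allowed ℓ are 0, 1, …, 3.
Orbitals with m_ℓ ≤ -3, by ℓ: ℓ=3 → 1.
Orbitals: 1. Each orbital carries two spin states, so 1 × 2 = 2 states.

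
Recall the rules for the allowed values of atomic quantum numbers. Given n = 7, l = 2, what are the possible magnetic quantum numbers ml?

-2, -1, 0, 1, 2

ml takes every integer from −l to +l. With l = 2 that gives the 5 values -2, -1, 0, 1, 2.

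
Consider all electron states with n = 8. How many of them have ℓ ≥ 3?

For n = 8, ℓ ranges over 0 … 7.
Per ℓ-value: ℓ=3 → 7; ℓ=4 → 9; ℓ=5 → 11; ℓ=6 → 13; ℓ=7 → 15.
Orbitals: 7 + 9 + 11 + 13 + 15 = 55. Each orbital carries two spin states, so 55 × 2 = 110 states.

110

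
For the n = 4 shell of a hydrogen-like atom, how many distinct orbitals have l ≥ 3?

Contributions: l=3 → 7.
Total orbitals: 7.

7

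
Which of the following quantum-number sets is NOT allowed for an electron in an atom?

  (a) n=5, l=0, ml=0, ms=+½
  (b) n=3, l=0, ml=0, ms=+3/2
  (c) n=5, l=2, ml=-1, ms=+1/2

(b)

(b) has ms = +3/2, but an electron's spin must be ±1/2.
The remaining sets (a), (c) satisfy all four rules.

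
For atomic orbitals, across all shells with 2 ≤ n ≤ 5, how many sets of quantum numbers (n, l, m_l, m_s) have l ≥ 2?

Treat each shell separately and count matching orbitals:
n=3 → 5; n=4 → 12; n=5 → 21.
Orbitals: 5 + 12 + 21 = 38. Including both spin states (m_s = ±1/2) gives 2 × 38 = 76 states.

76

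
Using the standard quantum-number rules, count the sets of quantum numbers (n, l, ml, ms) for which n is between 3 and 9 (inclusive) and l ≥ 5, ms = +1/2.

For each n in the range, tally the orbitals obeying l ≥ 5:
n=6 → 11; n=7 → 24; n=8 → 39; n=9 → 56.
Orbitals: 11 + 24 + 39 + 56 = 130. With ms fixed to +1/2 there is one state per orbital, so 130 states.

130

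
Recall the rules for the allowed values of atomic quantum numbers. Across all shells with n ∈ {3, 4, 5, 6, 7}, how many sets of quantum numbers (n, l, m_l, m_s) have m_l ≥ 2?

70

Treat each shell separately and count matching orbitals:
n=3 → 1; n=4 → 3; n=5 → 6; n=6 → 10; n=7 → 15.
Orbitals: 1 + 3 + 6 + 10 + 15 = 35. Including both spin states (m_s = ±1/2) gives 2 × 35 = 70 states.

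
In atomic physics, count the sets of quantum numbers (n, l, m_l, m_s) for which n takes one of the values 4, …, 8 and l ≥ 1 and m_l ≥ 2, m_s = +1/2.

Per-shell orbital counts meeting the constraint:
n=4 → 3; n=5 → 6; n=6 → 10; n=7 → 15; n=8 → 21.
Orbitals: 3 + 6 + 10 + 15 + 21 = 55. With m_s fixed to +1/2 there is one state per orbital, so 55 states.

55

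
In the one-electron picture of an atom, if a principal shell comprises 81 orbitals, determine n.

n = 9

n² = 81 ⇒ n = 9.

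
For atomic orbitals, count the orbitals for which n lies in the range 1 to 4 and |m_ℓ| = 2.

Count contributing orbitals for each principal shell:
n=3 → 2; n=4 → 4.
Total orbitals: 2 + 4 = 6.

6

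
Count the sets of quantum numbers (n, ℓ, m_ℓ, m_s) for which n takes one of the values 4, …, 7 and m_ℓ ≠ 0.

Work shell by shell — for each n, count the (ℓ, m_ℓ) pairs that satisfy m_ℓ ≠ 0:
n=4 → 12; n=5 → 20; n=6 → 30; n=7 → 42.
Orbitals: 12 + 20 + 30 + 42 = 104. Including both spin states (m_s = ±1/2) gives 2 × 104 = 208 states.

208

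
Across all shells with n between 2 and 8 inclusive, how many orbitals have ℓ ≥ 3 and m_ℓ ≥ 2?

50

Count contributing orbitals for each principal shell:
n=4 → 2; n=5 → 5; n=6 → 9; n=7 → 14; n=8 → 20.
Total orbitals: 2 + 5 + 9 + 14 + 20 = 50.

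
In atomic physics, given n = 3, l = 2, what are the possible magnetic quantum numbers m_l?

-2, -1, 0, 1, 2

m_l takes every integer from −l to +l. With l = 2 that gives the 5 values -2, -1, 0, 1, 2.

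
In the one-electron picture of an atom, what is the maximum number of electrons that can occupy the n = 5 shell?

50

A shell holds 2n² electrons: 2 × 5² = 2 × 25 = 50.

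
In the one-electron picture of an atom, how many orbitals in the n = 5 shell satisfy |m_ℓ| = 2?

6

Go through ℓ = 0, …, 4 (the values permitted for n = 5).
Per ℓ-value: ℓ=2 → 2; ℓ=3 → 2; ℓ=4 → 2.
Total orbitals: 2 + 2 + 2 = 6.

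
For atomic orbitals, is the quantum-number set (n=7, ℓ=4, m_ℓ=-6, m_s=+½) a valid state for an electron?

The magnetic quantum number must satisfy −ℓ ≤ m_ℓ ≤ ℓ. With ℓ = 4, m_ℓ can only be -4, -3, -2, -1, 0, 1, 2, 3, 4, so m_ℓ = -6 is forbidden.

No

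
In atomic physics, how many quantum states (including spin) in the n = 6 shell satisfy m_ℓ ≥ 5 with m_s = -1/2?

With n = 6 the allowed ℓ are 0, 1, …, 5.
Per ℓ-value: ℓ=5 → 1.
Orbitals: 1. With m_s fixed to a single value there is one state per orbital, giving 1 state.

1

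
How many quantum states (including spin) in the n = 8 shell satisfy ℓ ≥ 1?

126

Go through ℓ = 0, …, 7 (the values permitted for n = 8).
The (ℓ, m_ℓ) pairs meeting ℓ ≥ 1 give: ℓ=1 → 3; ℓ=2 → 5; ℓ=3 → 7; ℓ=4 → 9; ℓ=5 → 11; ℓ=6 → 13; ℓ=7 → 15.
Orbitals: 3 + 5 + 7 + 9 + 11 + 13 + 15 = 63. Each orbital carries two spin states, so 63 × 2 = 126 states.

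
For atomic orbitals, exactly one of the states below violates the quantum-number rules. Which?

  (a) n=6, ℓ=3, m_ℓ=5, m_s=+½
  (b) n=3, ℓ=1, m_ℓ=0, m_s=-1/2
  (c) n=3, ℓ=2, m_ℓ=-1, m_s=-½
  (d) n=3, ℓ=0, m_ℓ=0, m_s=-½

(a)

(a) has |m_ℓ| = 5 > ℓ = 3, violating −ℓ ≤ m_ℓ ≤ ℓ.
The remaining sets (b), (c), (d) satisfy all four rules.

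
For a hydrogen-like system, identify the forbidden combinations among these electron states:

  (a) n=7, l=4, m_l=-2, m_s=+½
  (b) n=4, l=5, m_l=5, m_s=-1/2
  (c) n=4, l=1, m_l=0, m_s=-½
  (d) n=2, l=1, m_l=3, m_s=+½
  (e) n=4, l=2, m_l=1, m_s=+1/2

(b) has l = 5 ≥ n = 4, violating 0 ≤ l ≤ n−1.
(d) has |m_l| = 3 > l = 1, violating −l ≤ m_l ≤ l.
The remaining sets (a), (c), (e) satisfy all four rules.

(b) and (d)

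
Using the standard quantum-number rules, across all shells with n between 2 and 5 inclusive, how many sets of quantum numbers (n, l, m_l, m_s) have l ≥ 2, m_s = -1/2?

38

For each n in the range, tally the orbitals obeying l ≥ 2:
n=3 → 5; n=4 → 12; n=5 → 21.
Orbitals: 5 + 12 + 21 = 38. With m_s fixed to -1/2 there is one state per orbital, so 38 states.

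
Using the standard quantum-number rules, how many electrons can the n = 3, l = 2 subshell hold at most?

10

A subshell with l = 2 has 2l+1 = 5 orbitals, each holding 2 electrons (spin ±1/2), so 5 × 2 = 10.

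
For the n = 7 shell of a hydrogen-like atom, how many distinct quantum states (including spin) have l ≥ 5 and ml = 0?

4

For n = 7, l ranges over 0 … 6.
Orbitals with l ≥ 5 and ml = 0, by l: l=5 → 1; l=6 → 1.
Orbitals: 1 + 1 = 2. Each orbital carries two spin states, so 2 × 2 = 4 states.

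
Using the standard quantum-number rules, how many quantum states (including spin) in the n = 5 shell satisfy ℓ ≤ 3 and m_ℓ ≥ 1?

12

The n = 5 shell has ℓ = 0 through 4; check each.
Orbitals with ℓ ≤ 3 and m_ℓ ≥ 1, by ℓ: ℓ=1 → 1; ℓ=2 → 2; ℓ=3 → 3.
Orbitals: 1 + 2 + 3 = 6. Each orbital carries two spin states, so 6 × 2 = 12 states.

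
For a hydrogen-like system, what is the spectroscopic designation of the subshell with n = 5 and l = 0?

5s

l = 0 corresponds to the letter 's', so the subshell is 5s.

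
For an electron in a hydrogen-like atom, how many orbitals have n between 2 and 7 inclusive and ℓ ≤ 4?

Per-shell orbital counts meeting the constraint:
n=2 → 4; n=3 → 9; n=4 → 16; n=5 → 25; n=6 → 25; n=7 → 25.
Total orbitals: 4 + 9 + 16 + 25 + 25 + 25 = 104.

104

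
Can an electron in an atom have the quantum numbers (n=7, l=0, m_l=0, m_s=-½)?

Yes

n = 7 is a positive integer. l = 0 satisfies 0 ≤ l ≤ n−1 = 6. m_l = 0 lies in the range −l … +l (here 0). m_s = -1/2 is one of ±1/2.
All four constraints are satisfied.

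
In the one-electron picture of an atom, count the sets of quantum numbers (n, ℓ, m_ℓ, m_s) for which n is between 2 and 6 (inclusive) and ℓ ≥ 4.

58

Go shell by shell, enumerating (ℓ, m_ℓ) with ℓ ≥ 4:
n=5 → 9; n=6 → 20.
Orbitals: 9 + 20 = 29. Including both spin states (m_s = ±1/2) gives 2 × 29 = 58 states.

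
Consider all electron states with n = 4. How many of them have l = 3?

Go through l = 0, …, 3 (the values permitted for n = 4).
The (l, ml) pairs meeting l = 3 give: l=3 → 7.
Orbitals: 7. Each orbital carries two spin states, so 7 × 2 = 14 states.

14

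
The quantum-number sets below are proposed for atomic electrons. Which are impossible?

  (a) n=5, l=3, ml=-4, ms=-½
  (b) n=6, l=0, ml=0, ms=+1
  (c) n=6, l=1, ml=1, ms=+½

(a) and (b)

(a) has |ml| = 4 > l = 3, violating −l ≤ ml ≤ l.
(b) has ms = +1, but an electron's spin must be ±1/2.
The remaining set (c) satisfies all four rules.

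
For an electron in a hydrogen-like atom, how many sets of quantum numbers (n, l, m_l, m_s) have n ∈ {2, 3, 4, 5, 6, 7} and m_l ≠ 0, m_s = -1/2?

Work shell by shell — for each n, count the (l, m_l) pairs that satisfy m_l ≠ 0:
n=2 → 2; n=3 → 6; n=4 → 12; n=5 → 20; n=6 → 30; n=7 → 42.
Orbitals: 2 + 6 + 12 + 20 + 30 + 42 = 112. With m_s fixed to -1/2 there is one state per orbital, so 112 states.

112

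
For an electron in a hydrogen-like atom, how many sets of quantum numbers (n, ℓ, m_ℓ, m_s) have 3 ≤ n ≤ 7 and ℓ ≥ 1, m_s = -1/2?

130

Go shell by shell, enumerating (ℓ, m_ℓ) with ℓ ≥ 1:
n=3 → 8; n=4 → 15; n=5 → 24; n=6 → 35; n=7 → 48.
Orbitals: 8 + 15 + 24 + 35 + 48 = 130. With m_s fixed to -1/2 there is one state per orbital, so 130 states.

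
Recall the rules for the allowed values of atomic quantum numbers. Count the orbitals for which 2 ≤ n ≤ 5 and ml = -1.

For each n in the range, tally the orbitals obeying ml = -1:
n=2 → 1; n=3 → 2; n=4 → 3; n=5 → 4.
Total orbitals: 1 + 2 + 3 + 4 = 10.

10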